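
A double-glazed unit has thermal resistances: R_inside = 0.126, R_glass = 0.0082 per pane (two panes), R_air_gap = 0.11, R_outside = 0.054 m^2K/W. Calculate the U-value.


Total thermal resistance (series):
  R_total = R_in + R_glass + R_air + R_glass + R_out
  R_total = 0.126 + 0.0082 + 0.11 + 0.0082 + 0.054 = 0.3064 m^2K/W
U-value = 1 / R_total = 1 / 0.3064 = 3.264 W/m^2K

3.264 W/m^2K


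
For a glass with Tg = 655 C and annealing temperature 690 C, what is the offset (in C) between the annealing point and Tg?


Offset = T_anneal - Tg:
  offset = 690 - 655 = 35 C

35 C


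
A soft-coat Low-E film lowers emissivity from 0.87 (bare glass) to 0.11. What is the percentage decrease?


Percentage reduction = (1 - coated/uncoated) * 100
  Ratio = 0.11 / 0.87 = 0.1264
  Reduction = (1 - 0.1264) * 100 = 87.4%

87.4%


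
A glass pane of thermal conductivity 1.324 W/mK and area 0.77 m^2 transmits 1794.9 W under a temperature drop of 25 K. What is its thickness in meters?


Fourier's law: t = k * A * dT / Q
  t = 1.324 * 0.77 * 25 / 1794.9
  t = 25.487 / 1794.9 = 0.0142 m

0.0142 m


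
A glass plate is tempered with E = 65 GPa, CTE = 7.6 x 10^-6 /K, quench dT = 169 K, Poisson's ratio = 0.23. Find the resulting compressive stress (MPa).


Tempering stress: sigma = E * alpha * dT / (1 - nu)
  E (MPa) = 65 * 1000 = 65000
  Numerator = 65000 * (7.6 x 10^-6) * 169 = 83.486
  Denominator = 1 - 0.23 = 0.77
  sigma = 83.486 / 0.77 = 108.4 MPa

108.4 MPa


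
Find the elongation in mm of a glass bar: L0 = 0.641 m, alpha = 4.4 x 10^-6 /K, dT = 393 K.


Thermal expansion formula: dL = alpha * L0 * dT
  dL = (4.4 x 10^-6) * 0.641 * 393 = 0.00110842 m
Convert to mm: 0.00110842 * 1000 = 1.1084 mm

1.1084 mm


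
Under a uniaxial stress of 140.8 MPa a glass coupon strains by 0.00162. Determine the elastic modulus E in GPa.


Young's modulus: E = stress / strain
  E = 140.8 MPa / 0.00162 = 86913.58 MPa
Convert to GPa: 86913.58 / 1000 = 86.91 GPa

86.91 GPa


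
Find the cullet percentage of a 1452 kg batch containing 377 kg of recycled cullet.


Cullet ratio = (cullet mass / total batch mass) * 100
  Ratio = 377 / 1452 * 100 = 25.96%

25.96%


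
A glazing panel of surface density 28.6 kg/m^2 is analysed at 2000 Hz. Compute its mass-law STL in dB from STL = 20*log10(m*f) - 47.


Mass law: STL = 20 * log10(m * f) - 47
  m * f = 28.6 * 2000 = 57200
  log10(57200) = 4.7574
  STL = 20 * 4.7574 - 47 = 95.148 - 47 = 48.1 dB

48.1 dB


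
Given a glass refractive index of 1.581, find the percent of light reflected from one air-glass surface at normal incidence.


Fresnel reflectance at normal incidence:
  R = ((n - 1)/(n + 1))^2
  (n - 1)/(n + 1) = (1.581 - 1)/(1.581 + 1) = 0.225107
  R = 0.225107^2 = 0.0506732
  R(%) = 0.0506732 * 100 = 5.067%

5.067%


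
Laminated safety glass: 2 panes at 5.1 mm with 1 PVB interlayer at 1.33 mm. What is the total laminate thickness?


Total thickness = glass contribution + PVB contribution
  Glass: 2 * 5.1 = 10.2 mm
  PVB: 1 * 1.33 = 1.33 mm
  Total = 10.2 + 1.33 = 11.53 mm

11.53 mm


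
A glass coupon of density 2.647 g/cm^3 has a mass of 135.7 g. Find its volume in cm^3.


Rearrange rho = m / V:
  V = m / rho
  V = 135.7 / 2.647 = 51.266 cm^3

51.266 cm^3


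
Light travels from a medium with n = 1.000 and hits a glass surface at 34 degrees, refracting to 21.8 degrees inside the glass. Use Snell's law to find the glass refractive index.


Apply Snell's law: n1 * sin(theta1) = n2 * sin(theta2)
  n2 = n1 * sin(theta1) / sin(theta2)
  sin(34) = 0.559193
  sin(21.8) = 0.371368
  n2 = 1.000 * 0.559193 / 0.371368 = 1.5058

1.5058


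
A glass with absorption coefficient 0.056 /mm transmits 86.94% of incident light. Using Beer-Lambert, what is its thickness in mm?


Rearrange T = exp(-alpha * thickness):
  thickness = -ln(T) / alpha
  T = 86.94/100 = 0.8694
  ln(T) = -0.13995
  -ln(T) = 0.13995
  thickness = 0.13995 / 0.056 = 2.5 mm

2.5 mm


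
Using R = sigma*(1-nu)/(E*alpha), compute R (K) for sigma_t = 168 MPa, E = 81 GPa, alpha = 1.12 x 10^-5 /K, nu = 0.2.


Thermal shock resistance: R = sigma * (1 - nu) / (E * alpha)
  Numerator = 168 * (1 - 0.2) = 134.4
  Denominator = 81 * 1000 * (1.12 x 10^-5) = 0.9072
  R = 134.4 / 0.9072 = 148.1 K

148.1 K


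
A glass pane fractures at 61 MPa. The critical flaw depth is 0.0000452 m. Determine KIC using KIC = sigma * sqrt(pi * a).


Fracture toughness: KIC = sigma * sqrt(pi * a)
  pi * a = pi * 0.0000452 = 0.000142
  sqrt(pi * a) = 0.011916
  KIC = 61 * 0.011916 = 0.727 MPa*sqrt(m)

0.727 MPa*sqrt(m)


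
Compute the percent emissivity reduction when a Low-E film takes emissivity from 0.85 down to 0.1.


Percentage reduction = (1 - coated/uncoated) * 100
  Ratio = 0.1 / 0.85 = 0.1176
  Reduction = (1 - 0.1176) * 100 = 88.2%

88.2%


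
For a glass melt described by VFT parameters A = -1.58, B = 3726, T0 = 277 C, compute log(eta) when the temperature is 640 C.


VFT equation: log(eta) = A + B / (T - T0)
  T - T0 = 640 - 277 = 363
  B / (T - T0) = 3726 / 363 = 10.264
  log(eta) = -1.58 + 10.264 = 8.684

8.684


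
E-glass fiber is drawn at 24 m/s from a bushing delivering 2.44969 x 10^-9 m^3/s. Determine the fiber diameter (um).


Cross-sectional area from continuity:
  A = Q / v = 2.44969 x 10^-9 / 24 = 1.020704 x 10^-10 m^2
Diameter from circular cross-section:
  d = sqrt(4A / pi) * 10^6 (m -> um)
  d = sqrt(4 * 1.020704 x 10^-10 / pi) * 10^6 = 11.4 um

11.4 um


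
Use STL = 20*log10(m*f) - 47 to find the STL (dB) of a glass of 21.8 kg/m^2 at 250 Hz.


Mass law: STL = 20 * log10(m * f) - 47
  m * f = 21.8 * 250 = 5450
  log10(5450) = 3.7364
  STL = 20 * 3.7364 - 47 = 74.728 - 47 = 27.7 dB

27.7 dB


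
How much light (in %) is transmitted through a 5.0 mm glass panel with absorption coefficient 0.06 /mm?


Beer-Lambert law: T = exp(-alpha * thickness)
  exponent = -0.06 * 5.0 = -0.3
  T = exp(-0.3) = 0.7408
  Percentage = 0.7408 * 100 = 74.08%

74.08%


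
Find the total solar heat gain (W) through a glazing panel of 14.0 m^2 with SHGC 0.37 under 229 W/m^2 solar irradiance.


Solar heat gain: Q = Area * SHGC * Irradiance
  Q = 14.0 * 0.37 * 229 = 1186.2 W

1186.2 W


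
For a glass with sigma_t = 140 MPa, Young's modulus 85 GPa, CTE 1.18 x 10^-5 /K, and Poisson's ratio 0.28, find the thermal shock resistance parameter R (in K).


Thermal shock resistance: R = sigma * (1 - nu) / (E * alpha)
  Numerator = 140 * (1 - 0.28) = 100.8
  Denominator = 85 * 1000 * (1.18 x 10^-5) = 1.003
  R = 100.8 / 1.003 = 100.5 K

100.5 K


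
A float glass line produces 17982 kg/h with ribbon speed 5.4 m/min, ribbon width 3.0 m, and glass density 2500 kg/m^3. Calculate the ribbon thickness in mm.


Ribbon cross-section from mass balance:
  Volume rate = throughput / density = 17982 / 2500 = 7.1928 m^3/h
  thickness = volume rate / (speed * 60 * width), i.e.
  thickness = throughput / (60 * speed * width * density) * 1000
  thickness = 17982 / (60 * 5.4 * 3.0 * 2500) * 1000 = 7.4 mm

7.4 mm


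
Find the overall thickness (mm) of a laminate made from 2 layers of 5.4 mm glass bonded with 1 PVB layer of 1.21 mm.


Total thickness = glass contribution + PVB contribution
  Glass: 2 * 5.4 = 10.8 mm
  PVB: 1 * 1.21 = 1.21 mm
  Total = 10.8 + 1.21 = 12.01 mm

12.01 mm


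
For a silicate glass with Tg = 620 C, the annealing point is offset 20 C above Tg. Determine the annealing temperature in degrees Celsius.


The annealing temperature is Tg plus the offset:
  T_anneal = 620 + 20 = 640 C

640 C


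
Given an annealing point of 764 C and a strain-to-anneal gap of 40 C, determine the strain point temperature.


Strain point = annealing point - difference:
  T_strain = 764 - 40 = 724 C

724 C


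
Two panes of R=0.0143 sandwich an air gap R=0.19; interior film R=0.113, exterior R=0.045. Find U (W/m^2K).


Total thermal resistance (series):
  R_total = R_in + R_glass + R_air + R_glass + R_out
  R_total = 0.113 + 0.0143 + 0.19 + 0.0143 + 0.045 = 0.3766 m^2K/W
U-value = 1 / R_total = 1 / 0.3766 = 2.655 W/m^2K

2.655 W/m^2K


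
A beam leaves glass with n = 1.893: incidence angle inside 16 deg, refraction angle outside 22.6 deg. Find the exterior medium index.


Apply Snell's law: n1 * sin(theta1) = n2 * sin(theta2)
  n2 = n1 * sin(theta1) / sin(theta2)
  sin(16) = 0.275637
  sin(22.6) = 0.384295
  n2 = 1.893 * 0.275637 / 0.384295 = 1.3578

1.3578


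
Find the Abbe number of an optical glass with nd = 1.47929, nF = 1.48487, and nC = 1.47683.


Abbe number formula: Vd = (nd - 1) / (nF - nC)
  nd - 1 = 1.47929 - 1 = 0.47929
  nF - nC = 1.48487 - 1.47683 = 0.00804
  Vd = 0.47929 / 0.00804 = 59.61

59.61


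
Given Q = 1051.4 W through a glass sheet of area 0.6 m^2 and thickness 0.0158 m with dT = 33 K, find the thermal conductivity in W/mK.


Fourier's law rearranged: k = Q * t / (A * dT)
  Numerator = 1051.4 * 0.0158 = 16.61212
  Denominator = 0.6 * 33 = 19.8
  k = 16.61212 / 19.8 = 0.839 W/mK

0.839 W/mK


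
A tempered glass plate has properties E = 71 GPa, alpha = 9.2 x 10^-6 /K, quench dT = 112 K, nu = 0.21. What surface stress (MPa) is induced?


Tempering stress: sigma = E * alpha * dT / (1 - nu)
  E (MPa) = 71 * 1000 = 71000
  Numerator = 71000 * (9.2 x 10^-6) * 112 = 73.1584
  Denominator = 1 - 0.21 = 0.79
  sigma = 73.1584 / 0.79 = 92.6 MPa

92.6 MPa


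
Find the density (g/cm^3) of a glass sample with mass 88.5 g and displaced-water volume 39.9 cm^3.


Use the definition of density:
  rho = mass / volume
  rho = 88.5 / 39.9 = 2.218 g/cm^3

2.218 g/cm^3


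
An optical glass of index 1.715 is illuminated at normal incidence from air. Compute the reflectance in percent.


Fresnel reflectance at normal incidence:
  R = ((n - 1)/(n + 1))^2
  (n - 1)/(n + 1) = (1.715 - 1)/(1.715 + 1) = 0.263352
  R = 0.263352^2 = 0.0693543
  R(%) = 0.0693543 * 100 = 6.935%

6.935%


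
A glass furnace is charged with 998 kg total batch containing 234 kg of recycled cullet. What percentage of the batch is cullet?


Cullet ratio = (cullet mass / total batch mass) * 100
  Ratio = 234 / 998 * 100 = 23.45%

23.45%


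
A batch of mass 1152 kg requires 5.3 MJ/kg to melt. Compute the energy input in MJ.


Total energy = mass * specific energy
  E = 1152 * 5.3 = 6105.6 MJ

6105.6 MJ


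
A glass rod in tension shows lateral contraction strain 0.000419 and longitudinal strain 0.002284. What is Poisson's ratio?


Poisson's ratio: nu = lateral strain / axial strain
  nu = 0.000419 / 0.002284 = 0.1835

0.1835


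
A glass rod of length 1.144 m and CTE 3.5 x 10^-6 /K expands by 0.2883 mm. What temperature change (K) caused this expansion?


Rearrange dL = alpha * L0 * dT for dT:
  dT = dL / (alpha * L0)
  dL (m) = 0.2883 / 1000 = 0.0002883
  dT = 0.0002883 / ((3.5 x 10^-6) * 1.144) = 72.0 K

72.0 K


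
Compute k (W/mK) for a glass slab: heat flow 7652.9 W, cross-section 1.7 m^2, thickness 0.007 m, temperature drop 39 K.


Fourier's law rearranged: k = Q * t / (A * dT)
  Numerator = 7652.9 * 0.007 = 53.5703
  Denominator = 1.7 * 39 = 66.3
  k = 53.5703 / 66.3 = 0.808 W/mK

0.808 W/mK


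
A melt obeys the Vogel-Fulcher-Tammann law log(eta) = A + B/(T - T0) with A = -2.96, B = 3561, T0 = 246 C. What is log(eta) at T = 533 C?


VFT equation: log(eta) = A + B / (T - T0)
  T - T0 = 533 - 246 = 287
  B / (T - T0) = 3561 / 287 = 12.408
  log(eta) = -2.96 + 12.408 = 9.448

9.448


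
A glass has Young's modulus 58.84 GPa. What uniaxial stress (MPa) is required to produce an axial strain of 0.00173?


Rearrange E = sigma / epsilon:
  sigma = E * epsilon
  E (MPa) = 58.84 * 1000 = 58840
  sigma = 58840 * 0.00173 = 101.79 MPa

101.79 MPa


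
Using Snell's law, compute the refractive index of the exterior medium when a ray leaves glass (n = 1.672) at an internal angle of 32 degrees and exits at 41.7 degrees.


Apply Snell's law: n1 * sin(theta1) = n2 * sin(theta2)
  n2 = n1 * sin(theta1) / sin(theta2)
  sin(32) = 0.529919
  sin(41.7) = 0.66523
  n2 = 1.672 * 0.529919 / 0.66523 = 1.3319

1.3319


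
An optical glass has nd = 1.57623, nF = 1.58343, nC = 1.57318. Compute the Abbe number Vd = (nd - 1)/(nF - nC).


Abbe number formula: Vd = (nd - 1) / (nF - nC)
  nd - 1 = 1.57623 - 1 = 0.57623
  nF - nC = 1.58343 - 1.57318 = 0.01025
  Vd = 0.57623 / 0.01025 = 56.22

56.22


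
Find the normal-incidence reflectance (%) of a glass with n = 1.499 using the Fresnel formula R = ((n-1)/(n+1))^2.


Fresnel reflectance at normal incidence:
  R = ((n - 1)/(n + 1))^2
  (n - 1)/(n + 1) = (1.499 - 1)/(1.499 + 1) = 0.19968
  R = 0.19968^2 = 0.0398721
  R(%) = 0.0398721 * 100 = 3.987%

3.987%


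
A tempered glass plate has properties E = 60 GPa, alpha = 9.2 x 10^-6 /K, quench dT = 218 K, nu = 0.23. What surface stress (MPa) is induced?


Tempering stress: sigma = E * alpha * dT / (1 - nu)
  E (MPa) = 60 * 1000 = 60000
  Numerator = 60000 * (9.2 x 10^-6) * 218 = 120.336
  Denominator = 1 - 0.23 = 0.77
  sigma = 120.336 / 0.77 = 156.3 MPa

156.3 MPa


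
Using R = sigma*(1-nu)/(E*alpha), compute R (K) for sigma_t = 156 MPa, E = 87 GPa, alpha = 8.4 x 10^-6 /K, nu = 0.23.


Thermal shock resistance: R = sigma * (1 - nu) / (E * alpha)
  Numerator = 156 * (1 - 0.23) = 120.12
  Denominator = 87 * 1000 * (8.4 x 10^-6) = 0.7308
  R = 120.12 / 0.7308 = 164.4 K

164.4 K


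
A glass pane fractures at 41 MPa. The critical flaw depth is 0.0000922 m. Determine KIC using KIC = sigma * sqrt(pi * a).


Fracture toughness: KIC = sigma * sqrt(pi * a)
  pi * a = pi * 0.0000922 = 0.000289655
  sqrt(pi * a) = 0.017019
  KIC = 41 * 0.017019 = 0.698 MPa*sqrt(m)

0.698 MPa*sqrt(m)


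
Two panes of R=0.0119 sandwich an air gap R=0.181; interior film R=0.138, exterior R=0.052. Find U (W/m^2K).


Total thermal resistance (series):
  R_total = R_in + R_glass + R_air + R_glass + R_out
  R_total = 0.138 + 0.0119 + 0.181 + 0.0119 + 0.052 = 0.3948 m^2K/W
U-value = 1 / R_total = 1 / 0.3948 = 2.533 W/m^2K

2.533 W/m^2K


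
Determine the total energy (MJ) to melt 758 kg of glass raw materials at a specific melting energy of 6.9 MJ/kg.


Total energy = mass * specific energy
  E = 758 * 6.9 = 5230.2 MJ

5230.2 MJ


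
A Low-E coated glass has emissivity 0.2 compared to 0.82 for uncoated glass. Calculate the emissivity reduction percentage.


Percentage reduction = (1 - coated/uncoated) * 100
  Ratio = 0.2 / 0.82 = 0.2439
  Reduction = (1 - 0.2439) * 100 = 75.6%

75.6%


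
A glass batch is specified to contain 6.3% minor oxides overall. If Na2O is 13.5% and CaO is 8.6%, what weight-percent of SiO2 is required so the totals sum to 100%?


Known pieces sum to 100%:
  SiO2 = 100 - (others + Na2O + CaO)
  SiO2 = 100 - (6.3 + 13.5 + 8.6) = 71.6%

71.6%


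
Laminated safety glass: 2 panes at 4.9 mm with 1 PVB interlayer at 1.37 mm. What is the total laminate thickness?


Total thickness = glass contribution + PVB contribution
  Glass: 2 * 4.9 = 9.8 mm
  PVB: 1 * 1.37 = 1.37 mm
  Total = 9.8 + 1.37 = 11.17 mm

11.17 mm


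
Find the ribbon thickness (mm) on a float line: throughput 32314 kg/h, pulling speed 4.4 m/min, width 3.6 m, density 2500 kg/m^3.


Ribbon cross-section from mass balance:
  Volume rate = throughput / density = 32314 / 2500 = 12.9256 m^3/h
  thickness = volume rate / (speed * 60 * width), i.e.
  thickness = throughput / (60 * speed * width * density) * 1000
  thickness = 32314 / (60 * 4.4 * 3.6 * 2500) * 1000 = 13.6 mm

13.6 mm


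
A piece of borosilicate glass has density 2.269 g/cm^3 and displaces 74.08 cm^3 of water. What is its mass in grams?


Rearrange rho = m / V:
  m = rho * V
  m = 2.269 * 74.08 = 168.088 g

168.088 g


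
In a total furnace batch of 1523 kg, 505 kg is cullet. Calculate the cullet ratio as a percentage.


Cullet ratio = (cullet mass / total batch mass) * 100
  Ratio = 505 / 1523 * 100 = 33.16%

33.16%


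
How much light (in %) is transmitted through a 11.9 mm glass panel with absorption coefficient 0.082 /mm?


Beer-Lambert law: T = exp(-alpha * thickness)
  exponent = -0.082 * 11.9 = -0.9758
  T = exp(-0.9758) = 0.3769
  Percentage = 0.3769 * 100 = 37.69%

37.69%


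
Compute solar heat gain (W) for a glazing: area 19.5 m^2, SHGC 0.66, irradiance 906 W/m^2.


Solar heat gain: Q = Area * SHGC * Irradiance
  Q = 19.5 * 0.66 * 906 = 11660.2 W

11660.2 W


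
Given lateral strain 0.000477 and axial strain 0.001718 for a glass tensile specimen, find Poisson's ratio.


Poisson's ratio: nu = lateral strain / axial strain
  nu = 0.000477 / 0.001718 = 0.2776

0.2776


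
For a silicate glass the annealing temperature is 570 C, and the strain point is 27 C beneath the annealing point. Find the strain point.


Strain point = annealing point - difference:
  T_strain = 570 - 27 = 543 C

543 C


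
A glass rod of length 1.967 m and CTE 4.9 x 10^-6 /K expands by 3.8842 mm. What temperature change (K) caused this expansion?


Rearrange dL = alpha * L0 * dT for dT:
  dT = dL / (alpha * L0)
  dL (m) = 3.8842 / 1000 = 0.0038842
  dT = 0.0038842 / ((4.9 x 10^-6) * 1.967) = 403.0 K

403.0 K


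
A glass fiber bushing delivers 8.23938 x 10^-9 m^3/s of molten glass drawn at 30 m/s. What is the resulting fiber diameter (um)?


Cross-sectional area from continuity:
  A = Q / v = 8.23938 x 10^-9 / 30 = 2.74646 x 10^-10 m^2
Diameter from circular cross-section:
  d = sqrt(4A / pi) * 10^6 (m -> um)
  d = sqrt(4 * 2.74646 x 10^-10 / pi) * 10^6 = 18.7 um

18.7 um


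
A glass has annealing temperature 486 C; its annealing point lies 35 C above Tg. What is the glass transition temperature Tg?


Rearrange T_anneal = Tg + offset for Tg:
  Tg = T_anneal - offset = 486 - 35 = 451 C

451 C


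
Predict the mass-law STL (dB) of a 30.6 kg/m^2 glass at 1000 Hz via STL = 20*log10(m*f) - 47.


Mass law: STL = 20 * log10(m * f) - 47
  m * f = 30.6 * 1000 = 30600
  log10(30600) = 4.48572
  STL = 20 * 4.48572 - 47 = 89.7144 - 47 = 42.7 dB

42.7 dB


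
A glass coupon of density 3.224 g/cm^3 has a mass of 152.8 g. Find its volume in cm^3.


Rearrange rho = m / V:
  V = m / rho
  V = 152.8 / 3.224 = 47.395 cm^3

47.395 cm^3


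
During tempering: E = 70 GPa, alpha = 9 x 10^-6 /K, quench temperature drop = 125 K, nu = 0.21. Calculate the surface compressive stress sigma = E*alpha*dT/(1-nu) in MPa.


Tempering stress: sigma = E * alpha * dT / (1 - nu)
  E (MPa) = 70 * 1000 = 70000
  Numerator = 70000 * (9 x 10^-6) * 125 = 78.75
  Denominator = 1 - 0.21 = 0.79
  sigma = 78.75 / 0.79 = 99.7 MPa

99.7 MPa


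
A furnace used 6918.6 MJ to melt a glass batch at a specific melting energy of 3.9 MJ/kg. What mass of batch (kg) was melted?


Rearrange E = m * s for m:
  m = E / s
  m = 6918.6 / 3.9 = 1774.0 kg

1774.0 kg


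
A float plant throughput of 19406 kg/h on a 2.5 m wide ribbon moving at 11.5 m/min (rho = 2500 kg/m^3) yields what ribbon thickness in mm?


Ribbon cross-section from mass balance:
  Volume rate = throughput / density = 19406 / 2500 = 7.7624 m^3/h
  thickness = volume rate / (speed * 60 * width), i.e.
  thickness = throughput / (60 * speed * width * density) * 1000
  thickness = 19406 / (60 * 11.5 * 2.5 * 2500) * 1000 = 4.5 mm

4.5 mm


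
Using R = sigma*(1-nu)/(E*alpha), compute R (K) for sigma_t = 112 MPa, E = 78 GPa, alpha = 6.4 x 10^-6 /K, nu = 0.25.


Thermal shock resistance: R = sigma * (1 - nu) / (E * alpha)
  Numerator = 112 * (1 - 0.25) = 84.0
  Denominator = 78 * 1000 * (6.4 x 10^-6) = 0.4992
  R = 84.0 / 0.4992 = 168.3 K

168.3 K


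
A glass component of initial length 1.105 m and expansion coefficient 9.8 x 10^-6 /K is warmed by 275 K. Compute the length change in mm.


Thermal expansion formula: dL = alpha * L0 * dT
  dL = (9.8 x 10^-6) * 1.105 * 275 = 0.00297797 m
Convert to mm: 0.00297797 * 1000 = 2.978 mm

2.978 mm


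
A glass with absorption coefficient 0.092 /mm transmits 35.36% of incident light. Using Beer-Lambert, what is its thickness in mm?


Rearrange T = exp(-alpha * thickness):
  thickness = -ln(T) / alpha
  T = 35.36/100 = 0.3536
  ln(T) = -1.03959
  -ln(T) = 1.03959
  thickness = 1.03959 / 0.092 = 11.3 mm

11.3 mm


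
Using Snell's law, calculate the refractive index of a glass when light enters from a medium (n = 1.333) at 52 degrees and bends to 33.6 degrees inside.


Apply Snell's law: n1 * sin(theta1) = n2 * sin(theta2)
  n2 = n1 * sin(theta1) / sin(theta2)
  sin(52) = 0.788011
  sin(33.6) = 0.553392
  n2 = 1.333 * 0.788011 / 0.553392 = 1.8981

1.8981


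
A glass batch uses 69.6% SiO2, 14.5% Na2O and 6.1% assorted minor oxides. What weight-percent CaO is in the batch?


Pieces sum to 100%:
  CaO = 100 - (SiO2 + Na2O + others)
  CaO = 100 - (69.6 + 14.5 + 6.1) = 9.8%

9.8%


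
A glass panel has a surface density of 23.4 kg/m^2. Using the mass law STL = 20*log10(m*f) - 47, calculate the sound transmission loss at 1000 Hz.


Mass law: STL = 20 * log10(m * f) - 47
  m * f = 23.4 * 1000 = 23400
  log10(23400) = 4.36922
  STL = 20 * 4.36922 - 47 = 87.3844 - 47 = 40.4 dB

40.4 dB


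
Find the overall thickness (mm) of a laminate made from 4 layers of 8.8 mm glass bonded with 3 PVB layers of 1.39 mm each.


Total thickness = glass contribution + PVB contribution
  Glass: 4 * 8.8 = 35.2 mm
  PVB: 3 * 1.39 = 4.17 mm
  Total = 35.2 + 4.17 = 39.37 mm

39.37 mm


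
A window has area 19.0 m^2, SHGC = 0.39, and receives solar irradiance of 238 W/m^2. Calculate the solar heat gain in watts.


Solar heat gain: Q = Area * SHGC * Irradiance
  Q = 19.0 * 0.39 * 238 = 1763.6 W

1763.6 W


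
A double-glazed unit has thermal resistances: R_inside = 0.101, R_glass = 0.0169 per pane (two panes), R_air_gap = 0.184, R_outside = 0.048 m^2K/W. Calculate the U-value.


Total thermal resistance (series):
  R_total = R_in + R_glass + R_air + R_glass + R_out
  R_total = 0.101 + 0.0169 + 0.184 + 0.0169 + 0.048 = 0.3668 m^2K/W
U-value = 1 / R_total = 1 / 0.3668 = 2.726 W/m^2K

2.726 W/m^2K


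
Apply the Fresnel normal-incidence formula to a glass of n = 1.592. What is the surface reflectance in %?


Fresnel reflectance at normal incidence:
  R = ((n - 1)/(n + 1))^2
  (n - 1)/(n + 1) = (1.592 - 1)/(1.592 + 1) = 0.228395
  R = 0.228395^2 = 0.0521643
  R(%) = 0.0521643 * 100 = 5.216%

5.216%


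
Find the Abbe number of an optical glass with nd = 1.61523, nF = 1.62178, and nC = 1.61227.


Abbe number formula: Vd = (nd - 1) / (nF - nC)
  nd - 1 = 1.61523 - 1 = 0.61523
  nF - nC = 1.62178 - 1.61227 = 0.00951
  Vd = 0.61523 / 0.00951 = 64.69

64.69


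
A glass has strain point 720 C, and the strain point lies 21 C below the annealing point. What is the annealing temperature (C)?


T_anneal = T_strain + gap:
  T_anneal = 720 + 21 = 741 C

741 C


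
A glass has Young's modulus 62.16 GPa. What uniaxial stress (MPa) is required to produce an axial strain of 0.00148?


Rearrange E = sigma / epsilon:
  sigma = E * epsilon
  E (MPa) = 62.16 * 1000 = 62160
  sigma = 62160 * 0.00148 = 92.0 MPa

92.0 MPa


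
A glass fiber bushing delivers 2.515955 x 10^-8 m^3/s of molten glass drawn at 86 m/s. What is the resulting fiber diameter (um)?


Cross-sectional area from continuity:
  A = Q / v = 2.515955 x 10^-8 / 86 = 2.925529 x 10^-10 m^2
Diameter from circular cross-section:
  d = sqrt(4A / pi) * 10^6 (m -> um)
  d = sqrt(4 * 2.925529 x 10^-10 / pi) * 10^6 = 19.3 um

19.3 um


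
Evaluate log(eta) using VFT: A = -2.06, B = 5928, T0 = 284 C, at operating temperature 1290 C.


VFT equation: log(eta) = A + B / (T - T0)
  T - T0 = 1290 - 284 = 1006
  B / (T - T0) = 5928 / 1006 = 5.893
  log(eta) = -2.06 + 5.893 = 3.833

3.833


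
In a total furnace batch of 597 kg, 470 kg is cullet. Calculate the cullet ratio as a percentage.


Cullet ratio = (cullet mass / total batch mass) * 100
  Ratio = 470 / 597 * 100 = 78.73%

78.73%


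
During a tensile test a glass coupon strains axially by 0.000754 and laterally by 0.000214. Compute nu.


Poisson's ratio: nu = lateral strain / axial strain
  nu = 0.000214 / 0.000754 = 0.2838

0.2838


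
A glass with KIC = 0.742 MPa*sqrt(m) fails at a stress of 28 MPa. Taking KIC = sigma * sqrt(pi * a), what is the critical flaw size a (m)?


Rearrange KIC = sigma * sqrt(pi * a):
  sqrt(pi * a) = KIC / sigma
  sqrt(pi * a) = 0.742 / 28 = 0.0265
  a = (KIC / sigma)^2 / pi
  a = 0.0265^2 / pi = 0.0002235 m

0.0002235 m


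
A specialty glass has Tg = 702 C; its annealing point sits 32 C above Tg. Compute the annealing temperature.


The annealing temperature is Tg plus the offset:
  T_anneal = 702 + 32 = 734 C

734 C


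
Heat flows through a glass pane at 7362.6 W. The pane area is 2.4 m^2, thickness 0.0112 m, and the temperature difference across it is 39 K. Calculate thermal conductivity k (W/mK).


Fourier's law rearranged: k = Q * t / (A * dT)
  Numerator = 7362.6 * 0.0112 = 82.46112
  Denominator = 2.4 * 39 = 93.6
  k = 82.46112 / 93.6 = 0.881 W/mK

0.881 W/mK


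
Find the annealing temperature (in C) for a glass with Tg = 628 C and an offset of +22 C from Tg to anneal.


The annealing temperature is Tg plus the offset:
  T_anneal = 628 + 22 = 650 C

650 C


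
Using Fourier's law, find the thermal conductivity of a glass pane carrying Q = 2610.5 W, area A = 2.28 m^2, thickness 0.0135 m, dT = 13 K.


Fourier's law rearranged: k = Q * t / (A * dT)
  Numerator = 2610.5 * 0.0135 = 35.24175
  Denominator = 2.28 * 13 = 29.64
  k = 35.24175 / 29.64 = 1.189 W/mK

1.189 W/mK


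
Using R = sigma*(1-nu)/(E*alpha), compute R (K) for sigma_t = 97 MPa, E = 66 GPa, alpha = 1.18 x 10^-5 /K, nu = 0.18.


Thermal shock resistance: R = sigma * (1 - nu) / (E * alpha)
  Numerator = 97 * (1 - 0.18) = 79.54
  Denominator = 66 * 1000 * (1.18 x 10^-5) = 0.7788
  R = 79.54 / 0.7788 = 102.1 K

102.1 K


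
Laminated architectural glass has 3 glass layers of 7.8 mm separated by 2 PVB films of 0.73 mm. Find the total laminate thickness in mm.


Total thickness = glass contribution + PVB contribution
  Glass: 3 * 7.8 = 23.4 mm
  PVB: 2 * 0.73 = 1.46 mm
  Total = 23.4 + 1.46 = 24.86 mm

24.86 mm


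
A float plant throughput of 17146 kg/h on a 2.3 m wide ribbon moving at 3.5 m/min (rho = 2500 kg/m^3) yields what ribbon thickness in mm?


Ribbon cross-section from mass balance:
  Volume rate = throughput / density = 17146 / 2500 = 6.8584 m^3/h
  thickness = volume rate / (speed * 60 * width), i.e.
  thickness = throughput / (60 * speed * width * density) * 1000
  thickness = 17146 / (60 * 3.5 * 2.3 * 2500) * 1000 = 14.2 mm

14.2 mm


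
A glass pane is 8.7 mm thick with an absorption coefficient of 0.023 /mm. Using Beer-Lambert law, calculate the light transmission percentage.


Beer-Lambert law: T = exp(-alpha * thickness)
  exponent = -0.023 * 8.7 = -0.2001
  T = exp(-0.2001) = 0.8186
  Percentage = 0.8186 * 100 = 81.86%

81.86%


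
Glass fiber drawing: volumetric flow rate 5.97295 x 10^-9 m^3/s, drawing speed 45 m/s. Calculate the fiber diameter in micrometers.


Cross-sectional area from continuity:
  A = Q / v = 5.97295 x 10^-9 / 45 = 1.327322 x 10^-10 m^2
Diameter from circular cross-section:
  d = sqrt(4A / pi) * 10^6 (m -> um)
  d = sqrt(4 * 1.327322 x 10^-10 / pi) * 10^6 = 13.0 um

13.0 um


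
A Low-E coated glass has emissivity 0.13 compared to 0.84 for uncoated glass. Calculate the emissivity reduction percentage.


Percentage reduction = (1 - coated/uncoated) * 100
  Ratio = 0.13 / 0.84 = 0.1548
  Reduction = (1 - 0.1548) * 100 = 84.5%

84.5%


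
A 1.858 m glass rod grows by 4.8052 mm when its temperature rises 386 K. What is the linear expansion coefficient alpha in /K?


Rearrange dL = alpha * L0 * dT for alpha:
  alpha = dL / (L0 * dT)
  alpha = (4.8052 / 1000) / (1.858 * 386) = 0.0000067 /K = 6.7 x 10^-6 /K

6.7 x 10^-6 /K


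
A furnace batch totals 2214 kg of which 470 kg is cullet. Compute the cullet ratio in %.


Cullet ratio = (cullet mass / total batch mass) * 100
  Ratio = 470 / 2214 * 100 = 21.23%

21.23%


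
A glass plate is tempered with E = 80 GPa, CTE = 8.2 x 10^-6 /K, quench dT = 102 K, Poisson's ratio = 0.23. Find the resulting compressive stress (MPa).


Tempering stress: sigma = E * alpha * dT / (1 - nu)
  E (MPa) = 80 * 1000 = 80000
  Numerator = 80000 * (8.2 x 10^-6) * 102 = 66.912
  Denominator = 1 - 0.23 = 0.77
  sigma = 66.912 / 0.77 = 86.9 MPa

86.9 MPa


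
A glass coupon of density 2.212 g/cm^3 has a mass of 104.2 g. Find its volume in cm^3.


Rearrange rho = m / V:
  V = m / rho
  V = 104.2 / 2.212 = 47.107 cm^3

47.107 cm^3


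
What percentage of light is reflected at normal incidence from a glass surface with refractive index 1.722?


Fresnel reflectance at normal incidence:
  R = ((n - 1)/(n + 1))^2
  (n - 1)/(n + 1) = (1.722 - 1)/(1.722 + 1) = 0.265246
  R = 0.265246^2 = 0.0703554
  R(%) = 0.0703554 * 100 = 7.036%

7.036%


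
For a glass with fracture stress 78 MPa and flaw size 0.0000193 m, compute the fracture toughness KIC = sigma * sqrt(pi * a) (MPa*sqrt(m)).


Fracture toughness: KIC = sigma * sqrt(pi * a)
  pi * a = pi * 0.0000193 = 0.000060633
  sqrt(pi * a) = 0.007787
  KIC = 78 * 0.007787 = 0.607 MPa*sqrt(m)

0.607 MPa*sqrt(m)


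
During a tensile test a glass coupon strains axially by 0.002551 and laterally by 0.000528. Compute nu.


Poisson's ratio: nu = lateral strain / axial strain
  nu = 0.000528 / 0.002551 = 0.207

0.207


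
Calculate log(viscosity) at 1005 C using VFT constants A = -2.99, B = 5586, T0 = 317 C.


VFT equation: log(eta) = A + B / (T - T0)
  T - T0 = 1005 - 317 = 688
  B / (T - T0) = 5586 / 688 = 8.119
  log(eta) = -2.99 + 8.119 = 5.129

5.129


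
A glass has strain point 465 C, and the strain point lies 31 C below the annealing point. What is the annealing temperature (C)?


T_anneal = T_strain + gap:
  T_anneal = 465 + 31 = 496 C

496 C


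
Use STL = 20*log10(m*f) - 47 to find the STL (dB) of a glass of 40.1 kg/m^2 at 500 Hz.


Mass law: STL = 20 * log10(m * f) - 47
  m * f = 40.1 * 500 = 20050
  log10(20050) = 4.30211
  STL = 20 * 4.30211 - 47 = 86.0422 - 47 = 39.0 dB

39.0 dB


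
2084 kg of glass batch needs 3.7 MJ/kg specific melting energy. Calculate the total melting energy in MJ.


Total energy = mass * specific energy
  E = 2084 * 3.7 = 7710.8 MJ

7710.8 MJ


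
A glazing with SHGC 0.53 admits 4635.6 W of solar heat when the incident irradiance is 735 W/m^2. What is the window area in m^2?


Rearrange Q = Area * SHGC * Irradiance:
  Area = Q / (SHGC * Irradiance)
  Area = 4635.6 / (0.53 * 735) = 11.9 m^2

11.9 m^2


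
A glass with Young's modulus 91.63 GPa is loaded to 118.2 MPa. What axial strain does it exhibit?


Rearrange E = sigma / epsilon:
  epsilon = sigma / E
  E (MPa) = 91.63 * 1000 = 91630
  epsilon = 118.2 / 91630 = 0.00129

0.00129


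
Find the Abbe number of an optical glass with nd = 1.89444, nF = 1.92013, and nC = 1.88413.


Abbe number formula: Vd = (nd - 1) / (nF - nC)
  nd - 1 = 1.89444 - 1 = 0.89444
  nF - nC = 1.92013 - 1.88413 = 0.036
  Vd = 0.89444 / 0.036 = 24.85

24.85


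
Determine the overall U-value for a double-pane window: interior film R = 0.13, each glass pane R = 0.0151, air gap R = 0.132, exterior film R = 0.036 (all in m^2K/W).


Total thermal resistance (series):
  R_total = R_in + R_glass + R_air + R_glass + R_out
  R_total = 0.13 + 0.0151 + 0.132 + 0.0151 + 0.036 = 0.3282 m^2K/W
U-value = 1 / R_total = 1 / 0.3282 = 3.047 W/m^2K

3.047 W/m^2K


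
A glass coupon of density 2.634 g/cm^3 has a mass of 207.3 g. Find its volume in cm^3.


Rearrange rho = m / V:
  V = m / rho
  V = 207.3 / 2.634 = 78.702 cm^3

78.702 cm^3


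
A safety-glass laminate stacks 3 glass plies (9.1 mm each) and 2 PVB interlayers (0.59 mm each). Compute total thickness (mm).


Total thickness = glass contribution + PVB contribution
  Glass: 3 * 9.1 = 27.3 mm
  PVB: 2 * 0.59 = 1.18 mm
  Total = 27.3 + 1.18 = 28.48 mm

28.48 mm


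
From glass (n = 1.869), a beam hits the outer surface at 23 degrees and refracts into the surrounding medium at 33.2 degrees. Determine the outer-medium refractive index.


Apply Snell's law: n1 * sin(theta1) = n2 * sin(theta2)
  n2 = n1 * sin(theta1) / sin(theta2)
  sin(23) = 0.390731
  sin(33.2) = 0.547563
  n2 = 1.869 * 0.390731 / 0.547563 = 1.3337

1.3337


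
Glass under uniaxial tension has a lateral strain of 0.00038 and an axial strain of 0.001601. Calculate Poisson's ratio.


Poisson's ratio: nu = lateral strain / axial strain
  nu = 0.00038 / 0.001601 = 0.2374

0.2374


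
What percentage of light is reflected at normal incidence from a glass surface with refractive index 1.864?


Fresnel reflectance at normal incidence:
  R = ((n - 1)/(n + 1))^2
  (n - 1)/(n + 1) = (1.864 - 1)/(1.864 + 1) = 0.301676
  R = 0.301676^2 = 0.0910084
  R(%) = 0.0910084 * 100 = 9.101%

9.101%


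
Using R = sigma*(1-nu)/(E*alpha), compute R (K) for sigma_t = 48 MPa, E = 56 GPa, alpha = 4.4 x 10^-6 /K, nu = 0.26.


Thermal shock resistance: R = sigma * (1 - nu) / (E * alpha)
  Numerator = 48 * (1 - 0.26) = 35.52
  Denominator = 56 * 1000 * (4.4 x 10^-6) = 0.2464
  R = 35.52 / 0.2464 = 144.2 K

144.2 K


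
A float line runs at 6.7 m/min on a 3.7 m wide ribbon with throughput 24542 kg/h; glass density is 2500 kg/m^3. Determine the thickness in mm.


Ribbon cross-section from mass balance:
  Volume rate = throughput / density = 24542 / 2500 = 9.8168 m^3/h
  thickness = volume rate / (speed * 60 * width), i.e.
  thickness = throughput / (60 * speed * width * density) * 1000
  thickness = 24542 / (60 * 6.7 * 3.7 * 2500) * 1000 = 6.6 mm

6.6 mm


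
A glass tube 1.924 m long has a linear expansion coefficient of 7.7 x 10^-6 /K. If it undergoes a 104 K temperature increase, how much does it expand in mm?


Thermal expansion formula: dL = alpha * L0 * dT
  dL = (7.7 x 10^-6) * 1.924 * 104 = 0.00154074 m
Convert to mm: 0.00154074 * 1000 = 1.5407 mm

1.5407 mm


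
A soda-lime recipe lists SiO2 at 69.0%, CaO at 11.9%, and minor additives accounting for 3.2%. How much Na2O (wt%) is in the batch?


Pieces sum to 100%:
  Na2O = 100 - (SiO2 + CaO + others)
  Na2O = 100 - (69.0 + 11.9 + 3.2) = 15.9%

15.9%


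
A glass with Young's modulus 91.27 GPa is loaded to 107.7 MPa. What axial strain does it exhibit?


Rearrange E = sigma / epsilon:
  epsilon = sigma / E
  E (MPa) = 91.27 * 1000 = 91270
  epsilon = 107.7 / 91270 = 0.00118

0.00118


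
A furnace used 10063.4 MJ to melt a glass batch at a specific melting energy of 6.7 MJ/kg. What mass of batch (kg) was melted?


Rearrange E = m * s for m:
  m = E / s
  m = 10063.4 / 6.7 = 1502.0 kg

1502.0 kg


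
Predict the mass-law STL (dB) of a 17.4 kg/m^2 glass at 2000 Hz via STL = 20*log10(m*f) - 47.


Mass law: STL = 20 * log10(m * f) - 47
  m * f = 17.4 * 2000 = 34800
  log10(34800) = 4.54158
  STL = 20 * 4.54158 - 47 = 90.8316 - 47 = 43.8 dB

43.8 dB


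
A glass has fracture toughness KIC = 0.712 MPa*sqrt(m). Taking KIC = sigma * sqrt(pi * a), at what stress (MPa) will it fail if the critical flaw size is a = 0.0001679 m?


Rearrange KIC = sigma * sqrt(pi * a):
  sigma = KIC / sqrt(pi * a)
  sqrt(pi * 0.0001679) = 0.022967
  sigma = 0.712 / 0.022967 = 31.0 MPa

31.0 MPa


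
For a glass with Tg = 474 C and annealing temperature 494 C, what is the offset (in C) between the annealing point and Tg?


Offset = T_anneal - Tg:
  offset = 494 - 474 = 20 C

20 C


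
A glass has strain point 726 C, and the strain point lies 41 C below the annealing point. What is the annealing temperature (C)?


T_anneal = T_strain + gap:
  T_anneal = 726 + 41 = 767 C

767 C


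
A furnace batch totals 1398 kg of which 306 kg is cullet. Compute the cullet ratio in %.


Cullet ratio = (cullet mass / total batch mass) * 100
  Ratio = 306 / 1398 * 100 = 21.89%

21.89%


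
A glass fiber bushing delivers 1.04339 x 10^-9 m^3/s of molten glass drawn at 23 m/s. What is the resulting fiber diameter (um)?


Cross-sectional area from continuity:
  A = Q / v = 1.04339 x 10^-9 / 23 = 4.536478 x 10^-11 m^2
Diameter from circular cross-section:
  d = sqrt(4A / pi) * 10^6 (m -> um)
  d = sqrt(4 * 4.536478 x 10^-11 / pi) * 10^6 = 7.6 um

7.6 um


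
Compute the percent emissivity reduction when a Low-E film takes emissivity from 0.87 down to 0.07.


Percentage reduction = (1 - coated/uncoated) * 100
  Ratio = 0.07 / 0.87 = 0.0805
  Reduction = (1 - 0.0805) * 100 = 92.0%

92.0%


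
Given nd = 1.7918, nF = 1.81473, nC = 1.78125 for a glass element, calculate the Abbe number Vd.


Abbe number formula: Vd = (nd - 1) / (nF - nC)
  nd - 1 = 1.7918 - 1 = 0.7918
  nF - nC = 1.81473 - 1.78125 = 0.03348
  Vd = 0.7918 / 0.03348 = 23.65

23.65


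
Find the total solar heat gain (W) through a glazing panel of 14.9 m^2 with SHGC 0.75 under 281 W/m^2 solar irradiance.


Solar heat gain: Q = Area * SHGC * Irradiance
  Q = 14.9 * 0.75 * 281 = 3140.2 W

3140.2 W


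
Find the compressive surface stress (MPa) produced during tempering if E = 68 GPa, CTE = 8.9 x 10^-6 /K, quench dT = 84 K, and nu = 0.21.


Tempering stress: sigma = E * alpha * dT / (1 - nu)
  E (MPa) = 68 * 1000 = 68000
  Numerator = 68000 * (8.9 x 10^-6) * 84 = 50.8368
  Denominator = 1 - 0.21 = 0.79
  sigma = 50.8368 / 0.79 = 64.4 MPa

64.4 MPa


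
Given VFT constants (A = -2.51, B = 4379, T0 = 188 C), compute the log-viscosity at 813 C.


VFT equation: log(eta) = A + B / (T - T0)
  T - T0 = 813 - 188 = 625
  B / (T - T0) = 4379 / 625 = 7.006
  log(eta) = -2.51 + 7.006 = 4.496

4.496


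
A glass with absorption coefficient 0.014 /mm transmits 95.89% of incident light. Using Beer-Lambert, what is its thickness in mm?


Rearrange T = exp(-alpha * thickness):
  thickness = -ln(T) / alpha
  T = 95.89/100 = 0.9589
  ln(T) = -0.04197
  -ln(T) = 0.04197
  thickness = 0.04197 / 0.014 = 3.0 mm

3.0 mm


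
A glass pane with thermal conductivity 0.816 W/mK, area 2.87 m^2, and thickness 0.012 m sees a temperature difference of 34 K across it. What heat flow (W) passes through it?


Fourier's law: Q = k * A * dT / t
  Q = 0.816 * 2.87 * 34 / 0.012
  Q = 79.62528 / 0.012 = 6635.4 W

6635.4 W


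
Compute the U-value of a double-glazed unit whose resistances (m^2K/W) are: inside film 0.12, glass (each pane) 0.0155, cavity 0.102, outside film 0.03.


Total thermal resistance (series):
  R_total = R_in + R_glass + R_air + R_glass + R_out
  R_total = 0.12 + 0.0155 + 0.102 + 0.0155 + 0.03 = 0.283 m^2K/W
U-value = 1 / R_total = 1 / 0.283 = 3.534 W/m^2K

3.534 W/m^2K


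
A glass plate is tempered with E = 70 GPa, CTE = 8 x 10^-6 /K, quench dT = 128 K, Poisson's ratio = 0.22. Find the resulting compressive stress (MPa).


Tempering stress: sigma = E * alpha * dT / (1 - nu)
  E (MPa) = 70 * 1000 = 70000
  Numerator = 70000 * (8 x 10^-6) * 128 = 71.68
  Denominator = 1 - 0.22 = 0.78
  sigma = 71.68 / 0.78 = 91.9 MPa

91.9 MPa


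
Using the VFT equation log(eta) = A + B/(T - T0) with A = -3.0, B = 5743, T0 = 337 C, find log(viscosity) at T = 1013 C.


VFT equation: log(eta) = A + B / (T - T0)
  T - T0 = 1013 - 337 = 676
  B / (T - T0) = 5743 / 676 = 8.496
  log(eta) = -3.0 + 8.496 = 5.496

5.496


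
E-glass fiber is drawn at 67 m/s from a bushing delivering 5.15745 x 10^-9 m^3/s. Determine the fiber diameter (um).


Cross-sectional area from continuity:
  A = Q / v = 5.15745 x 10^-9 / 67 = 7.697687 x 10^-11 m^2
Diameter from circular cross-section:
  d = sqrt(4A / pi) * 10^6 (m -> um)
  d = sqrt(4 * 7.697687 x 10^-11 / pi) * 10^6 = 9.9 um

9.9 um


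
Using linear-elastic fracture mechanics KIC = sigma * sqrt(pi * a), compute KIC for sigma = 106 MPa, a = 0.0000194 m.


Fracture toughness: KIC = sigma * sqrt(pi * a)
  pi * a = pi * 0.0000194 = 0.000060947
  sqrt(pi * a) = 0.007807
  KIC = 106 * 0.007807 = 0.828 MPa*sqrt(m)

0.828 MPa*sqrt(m)
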